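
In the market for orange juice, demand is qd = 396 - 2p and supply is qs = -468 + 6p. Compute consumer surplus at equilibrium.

Consumer surplus = 8100

Equilibrium: 396 - 2p = -468 + 6p gives p* = 108, q* = 180.
Demand choke price (qd = 0): p = 198.
CS = ½(198 − 108)(180) = 8100.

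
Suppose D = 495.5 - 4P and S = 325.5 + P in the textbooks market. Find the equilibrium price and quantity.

Set D = S: 495.5 - 4P = 325.5 + P.
170 = 5P, so P* = 34.
Q* = 495.5 − 4(34) = 359.5.

P* = 34, Q* = 359.5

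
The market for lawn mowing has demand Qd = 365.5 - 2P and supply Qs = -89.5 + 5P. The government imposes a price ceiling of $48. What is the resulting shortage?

Equilibrium price would be P* = 65, so the ceiling at 48 binds.
At P = 48: Qd = 365.5 − 2(48) = 269.5, Qs = -89.5 + 5(48) = 150.5.
Shortage = 269.5 − 150.5 = 119.

Shortage = 119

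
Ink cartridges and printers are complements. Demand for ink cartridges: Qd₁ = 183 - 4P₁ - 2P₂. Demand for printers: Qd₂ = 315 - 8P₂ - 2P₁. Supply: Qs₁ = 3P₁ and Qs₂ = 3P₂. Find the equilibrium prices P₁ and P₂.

P₁ = 1383/73, P₂ = 1839/73

Market 1: 183 - 4P₁ - 2P₂ = 3P₁ → 7P₁ + 2P₂ = 183.
Market 2: 11P₂ + 2P₁ = 315.
Eliminating P₂: 11×(1) − 2×(2) gives 73P₁ = 1383, so P₁ = 1383/73.
Back-substitute into (2): P₂ = (315 − 2×1383/73) / 11 = 1839/73.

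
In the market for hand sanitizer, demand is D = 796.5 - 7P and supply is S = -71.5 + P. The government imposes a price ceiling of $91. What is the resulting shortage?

Equilibrium price would be P* = 108.5, so the ceiling at 91 binds.
At P = 91: D = 796.5 − 7(91) = 159.5, S = -71.5 + 1(91) = 19.5.
Shortage = 159.5 − 19.5 = 140.

Shortage = 140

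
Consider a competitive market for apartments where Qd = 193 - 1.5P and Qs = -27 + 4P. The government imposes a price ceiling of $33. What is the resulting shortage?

Equilibrium price would be P* = 40, so the ceiling at 33 binds.
At P = 33: Qd = 193 − 1.5(33) = 143.5, Qs = -27 + 4(33) = 105.
Shortage = 143.5 − 105 = 38.5.

Shortage = 38.5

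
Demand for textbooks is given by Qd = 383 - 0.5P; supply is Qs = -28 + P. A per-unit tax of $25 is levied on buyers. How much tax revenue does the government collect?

Tax revenue = 17825/3

Pre-tax equilibrium: P* = 274, Q* = 246.
Tax on buyers shifts demand to Qd = 383 − 0.5(P + 25) = 370.5 - 0.5P.
370.5 - 0.5P = -28 + P gives seller price Ps = 797/3; buyers pay Pb = 797/3 + 25 = 872/3.
New quantity: Q = 383 − 0.5(872/3) = 713/3.
Revenue = 25 × 713/3 = 17825/3.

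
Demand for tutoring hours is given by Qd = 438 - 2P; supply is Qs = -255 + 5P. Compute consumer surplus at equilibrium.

Equilibrium: 438 - 2P = -255 + 5P gives P* = 99, Q* = 240.
Demand choke price (Qd = 0): P = 219.
CS = ½(219 − 99)(240) = 14400.

Consumer surplus = 14400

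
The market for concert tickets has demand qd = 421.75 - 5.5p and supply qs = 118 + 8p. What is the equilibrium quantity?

q* = 298

Set qd = qs: 421.75 - 5.5p = 118 + 8p.
303.75 = 13.5p, so p* = 22.5.
q* = 421.75 − 5.5(22.5) = 298.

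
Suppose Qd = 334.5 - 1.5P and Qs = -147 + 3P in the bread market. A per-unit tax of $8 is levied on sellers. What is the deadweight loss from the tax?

Deadweight loss = 32

Pre-tax equilibrium: P* = 107, Q* = 174.
Tax on sellers shifts supply to Qs = -147 + 3(P − 8) = -171 + 3P.
334.5 - 1.5P = -171 + 3P gives buyer price Pb = 337/3; sellers receive Ps = 337/3 − 8 = 313/3.
New quantity: Q = 334.5 − 1.5(337/3) = 166.
DWL = ½ × 8 × (174 − 166) = 32.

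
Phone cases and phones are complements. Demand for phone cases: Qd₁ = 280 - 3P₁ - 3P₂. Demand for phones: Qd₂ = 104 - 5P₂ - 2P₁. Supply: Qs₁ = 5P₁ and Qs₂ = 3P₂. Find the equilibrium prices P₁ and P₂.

Market 1: 280 - 3P₁ - 3P₂ = 5P₁ → 8P₁ + 3P₂ = 280.
Market 2: 8P₂ + 2P₁ = 104.
Eliminating P₂: 8×(1) − 3×(2) gives 58P₁ = 1928, so P₁ = 964/29.
Back-substitute into (2): P₂ = (104 − 2×964/29) / 8 = 136/29.

P₁ = 964/29, P₂ = 136/29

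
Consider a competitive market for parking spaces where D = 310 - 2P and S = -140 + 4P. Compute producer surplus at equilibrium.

Equilibrium: 310 - 2P = -140 + 4P gives P* = 75, Q* = 160.
Supply starts at P = 35 (where S = 0).
PS = ½(75 − 35)(160) = 3200.

Producer surplus = 3200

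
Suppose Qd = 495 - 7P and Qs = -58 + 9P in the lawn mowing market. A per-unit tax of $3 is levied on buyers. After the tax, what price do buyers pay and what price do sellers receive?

Buyers pay $36.25, sellers receive $33.25

Pre-tax equilibrium: P* = 34.5625, Q* = 253.0625.
Tax on buyers shifts demand to Qd = 495 − 7(P + 3) = 474 - 7P.
474 - 7P = -58 + 9P gives seller price Ps = 33.25; buyers pay Pb = 33.25 + 3 = 36.25.
New quantity: Q = 495 − 7(36.25) = 241.25.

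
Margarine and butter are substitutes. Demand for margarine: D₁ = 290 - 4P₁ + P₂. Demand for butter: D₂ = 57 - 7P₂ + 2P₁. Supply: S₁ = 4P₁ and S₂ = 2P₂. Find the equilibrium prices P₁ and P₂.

P₁ = 38.1, P₂ = 14.8

Market 1: 290 - 4P₁ + P₂ = 4P₁ → 8P₁ - P₂ = 290.
Market 2: 9P₂ - 2P₁ = 57.
Eliminating P₂: 9×(1) + 1×(2) gives 70P₁ = 2667, so P₁ = 38.1.
Back-substitute into (2): P₂ = (57 + 2×38.1) / 9 = 14.8.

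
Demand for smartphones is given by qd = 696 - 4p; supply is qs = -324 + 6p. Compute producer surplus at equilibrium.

Producer surplus = 6912

Equilibrium: 696 - 4p = -324 + 6p gives p* = 102, q* = 288.
Supply starts at p = 54 (where qs = 0).
PS = ½(102 − 54)(288) = 6912.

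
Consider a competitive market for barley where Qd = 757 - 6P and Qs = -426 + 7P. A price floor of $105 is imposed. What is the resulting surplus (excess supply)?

Equilibrium price would be P* = 91, so the floor at 105 binds.
At P = 105: Qd = 127, Qs = 309.
Surplus = 309 − 127 = 182.

Surplus = 182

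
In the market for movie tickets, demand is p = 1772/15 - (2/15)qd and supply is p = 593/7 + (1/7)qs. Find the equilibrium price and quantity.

Set the two price expressions equal: 1772/15 - (2/15)q = 593/7 + (1/7)q.
3509/105 = (29/105)q, so q* = 121.
p* = 1772/15 − (2/15)(121) = 102.

p* = 102, q* = 121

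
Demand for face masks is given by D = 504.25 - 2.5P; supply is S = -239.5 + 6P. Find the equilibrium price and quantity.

P* = 87.5, Q* = 285.5

Set D = S: 504.25 - 2.5P = -239.5 + 6P.
743.75 = 8.5P, so P* = 87.5.
Q* = 504.25 − 2.5(87.5) = 285.5.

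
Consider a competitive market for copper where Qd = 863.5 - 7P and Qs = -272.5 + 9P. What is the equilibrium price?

P* = 71

Set Qd = Qs: 863.5 - 7P = -272.5 + 9P.
1136 = 16P, so P* = 71.
Q* = 863.5 − 7(71) = 366.5.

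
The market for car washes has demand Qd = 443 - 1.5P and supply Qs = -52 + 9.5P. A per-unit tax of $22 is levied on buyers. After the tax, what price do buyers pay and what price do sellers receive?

Pre-tax equilibrium: P* = 45, Q* = 375.5.
Tax on buyers shifts demand to Qd = 443 − 1.5(P + 22) = 410 - 1.5P.
410 - 1.5P = -52 + 9.5P gives seller price Ps = 42; buyers pay Pb = 42 + 22 = 64.
New quantity: Q = 443 − 1.5(64) = 347.

Buyers pay $64, sellers receive $42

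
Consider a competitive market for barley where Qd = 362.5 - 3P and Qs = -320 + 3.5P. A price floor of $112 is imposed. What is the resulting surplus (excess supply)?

Equilibrium price would be P* = 105, so the floor at 112 binds.
At P = 112: Qd = 26.5, Qs = 72.
Surplus = 72 − 26.5 = 45.5.

Surplus = 45.5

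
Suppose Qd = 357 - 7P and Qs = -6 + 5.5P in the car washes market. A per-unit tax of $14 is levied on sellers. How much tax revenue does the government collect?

Pre-tax equilibrium: P* = 29.04, Q* = 153.72.
Tax on sellers shifts supply to Qs = -6 + 5.5(P − 14) = -83 + 5.5P.
357 - 7P = -83 + 5.5P gives buyer price Pb = 35.2; sellers receive Ps = 35.2 − 14 = 21.2.
New quantity: Q = 357 − 7(35.2) = 110.6.
Revenue = 14 × 110.6 = 1548.4.

Tax revenue = 1548.4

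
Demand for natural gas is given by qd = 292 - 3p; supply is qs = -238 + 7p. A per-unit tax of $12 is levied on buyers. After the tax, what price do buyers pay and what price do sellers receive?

Pre-tax equilibrium: p* = 53, q* = 133.
Tax on buyers shifts demand to qd = 292 − 3(p + 12) = 256 - 3p.
256 - 3p = -238 + 7p gives seller price ps = 49.4; buyers pay pb = 49.4 + 12 = 61.4.
New quantity: q = 292 − 3(61.4) = 107.8.

Buyers pay $61.4, sellers receive $49.4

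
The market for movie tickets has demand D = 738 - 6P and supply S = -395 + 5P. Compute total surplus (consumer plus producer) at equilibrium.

Equilibrium: 738 - 6P = -395 + 5P gives P* = 103, Q* = 120.
Demand choke price: P = 123; supply starts at P = 79.
CS = ½(123 − 103)(120) = 1200; PS = ½(103 − 79)(120) = 1440.

Total surplus = 2640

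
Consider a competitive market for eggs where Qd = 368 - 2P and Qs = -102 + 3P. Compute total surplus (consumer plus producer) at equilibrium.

Total surplus = 13500

Equilibrium: 368 - 2P = -102 + 3P gives P* = 94, Q* = 180.
Demand choke price: P = 184; supply starts at P = 34.
CS = ½(184 − 94)(180) = 8100; PS = ½(94 − 34)(180) = 5400.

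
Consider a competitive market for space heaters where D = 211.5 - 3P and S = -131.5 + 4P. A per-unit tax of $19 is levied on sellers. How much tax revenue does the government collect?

Pre-tax equilibrium: P* = 49, Q* = 64.5.
Tax on sellers shifts supply to S = -131.5 + 4(P − 19) = -207.5 + 4P.
211.5 - 3P = -207.5 + 4P gives buyer price Pb = 419/7; sellers receive Ps = 419/7 − 19 = 286/7.
New quantity: Q = 211.5 − 3(419/7) = 447/14.
Revenue = 19 × 447/14 = 8493/14.

Tax revenue = 8493/14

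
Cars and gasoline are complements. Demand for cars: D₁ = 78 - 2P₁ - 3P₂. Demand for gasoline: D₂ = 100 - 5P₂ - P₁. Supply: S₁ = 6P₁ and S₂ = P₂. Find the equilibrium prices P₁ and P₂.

Market 1: 78 - 2P₁ - 3P₂ = 6P₁ → 8P₁ + 3P₂ = 78.
Market 2: 6P₂ + P₁ = 100.
Eliminating P₂: 6×(1) − 3×(2) gives 45P₁ = 168, so P₁ = 56/15.
Back-substitute into (2): P₂ = (100 − 1×56/15) / 6 = 722/45.

P₁ = 56/15, P₂ = 722/45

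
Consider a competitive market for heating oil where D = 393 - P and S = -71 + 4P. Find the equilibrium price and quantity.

P* = 92.8, Q* = 300.2

Set D = S: 393 - P = -71 + 4P.
464 = 5P, so P* = 92.8.
Q* = 393 − 1(92.8) = 300.2.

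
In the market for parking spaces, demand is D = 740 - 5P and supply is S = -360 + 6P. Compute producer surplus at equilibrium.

Producer surplus = 4800

Equilibrium: 740 - 5P = -360 + 6P gives P* = 100, Q* = 240.
Supply starts at P = 60 (where S = 0).
PS = ½(100 − 60)(240) = 4800.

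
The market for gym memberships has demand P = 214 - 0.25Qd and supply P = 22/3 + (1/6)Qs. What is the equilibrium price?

Set the two price expressions equal: 214 - 0.25Q = 22/3 + (1/6)Q.
620/3 = (5/12)Q, so Q* = 496.
P* = 214 − (0.25)(496) = 90.

P* = 90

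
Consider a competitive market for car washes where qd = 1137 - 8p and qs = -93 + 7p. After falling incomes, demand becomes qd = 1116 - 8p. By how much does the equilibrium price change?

Original equilibrium: p* = 82, q* = 481.
New equilibrium: 1116 - 8p = -93 + 7p, so 1209 = 15p and p' = 80.6; q' = 1116 − 8(80.6) = 471.2.
Change in price: 80.6 − 82 = -1.4.

Δp = -1.4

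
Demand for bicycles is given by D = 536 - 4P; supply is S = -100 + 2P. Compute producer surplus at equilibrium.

Producer surplus = 3136

Equilibrium: 536 - 4P = -100 + 2P gives P* = 106, Q* = 112.
Supply starts at P = 50 (where S = 0).
PS = ½(106 − 50)(112) = 3136.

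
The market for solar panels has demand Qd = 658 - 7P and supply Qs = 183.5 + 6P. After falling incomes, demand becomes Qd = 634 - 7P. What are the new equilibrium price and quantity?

P' = 901/26, Q' = 10177/26

Original equilibrium: P* = 36.5, Q* = 402.5.
New equilibrium: 634 - 7P = 183.5 + 6P, so 450.5 = 13P and P' = 901/26; Q' = 634 − 7(901/26) = 10177/26.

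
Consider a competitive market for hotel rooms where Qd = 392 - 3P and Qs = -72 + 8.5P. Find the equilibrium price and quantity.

P* = 928/23, Q* = 6232/23

Set Qd = Qs: 392 - 3P = -72 + 8.5P.
464 = 11.5P, so P* = 928/23.
Q* = 392 − 3(928/23) = 6232/23.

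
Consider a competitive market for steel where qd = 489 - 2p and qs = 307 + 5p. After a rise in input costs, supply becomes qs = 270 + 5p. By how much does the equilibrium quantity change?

Δq = -74/7

Original equilibrium: p* = 26, q* = 437.
New equilibrium: 489 - 2p = 270 + 5p, so 219 = 7p and p' = 219/7; q' = 489 − 2(219/7) = 2985/7.
Change in quantity: 2985/7 − 437 = -74/7.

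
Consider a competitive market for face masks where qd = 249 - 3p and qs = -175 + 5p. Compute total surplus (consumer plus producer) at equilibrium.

Total surplus = 2160

Equilibrium: 249 - 3p = -175 + 5p gives p* = 53, q* = 90.
Demand choke price: p = 83; supply starts at p = 35.
CS = ½(83 − 53)(90) = 1350; PS = ½(53 − 35)(90) = 810.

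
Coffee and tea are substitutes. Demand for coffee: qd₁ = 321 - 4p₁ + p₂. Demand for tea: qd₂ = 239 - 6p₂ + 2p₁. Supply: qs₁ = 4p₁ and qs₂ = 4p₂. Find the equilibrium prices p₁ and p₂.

p₁ = 3449/78, p₂ = 1277/39

Market 1: 321 - 4p₁ + p₂ = 4p₁ → 8p₁ - p₂ = 321.
Market 2: 10p₂ - 2p₁ = 239.
Eliminating p₂: 10×(1) + 1×(2) gives 78p₁ = 3449, so p₁ = 3449/78.
Back-substitute into (2): p₂ = (239 + 2×3449/78) / 10 = 1277/39.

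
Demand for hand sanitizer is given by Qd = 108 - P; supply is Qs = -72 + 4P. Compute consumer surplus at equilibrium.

Equilibrium: 108 - P = -72 + 4P gives P* = 36, Q* = 72.
Demand choke price (Qd = 0): P = 108.
CS = ½(108 − 36)(72) = 2592.

Consumer surplus = 2592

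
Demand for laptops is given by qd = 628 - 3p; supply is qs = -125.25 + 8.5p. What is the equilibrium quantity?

q* = 431.5

Set qd = qs: 628 - 3p = -125.25 + 8.5p.
753.25 = 11.5p, so p* = 65.5.
q* = 628 − 3(65.5) = 431.5.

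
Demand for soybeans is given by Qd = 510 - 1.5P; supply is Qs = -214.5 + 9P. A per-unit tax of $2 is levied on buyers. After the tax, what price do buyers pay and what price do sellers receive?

Pre-tax equilibrium: P* = 69, Q* = 406.5.
Tax on buyers shifts demand to Qd = 510 − 1.5(P + 2) = 507 - 1.5P.
507 - 1.5P = -214.5 + 9P gives seller price Ps = 481/7; buyers pay Pb = 481/7 + 2 = 495/7.
New quantity: Q = 510 − 1.5(495/7) = 5655/14.

Buyers pay 495/7, sellers receive 481/7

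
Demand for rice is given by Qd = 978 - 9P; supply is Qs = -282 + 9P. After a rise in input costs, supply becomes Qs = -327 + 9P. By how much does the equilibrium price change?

ΔP = 2.5

Original equilibrium: P* = 70, Q* = 348.
New equilibrium: 978 - 9P = -327 + 9P, so 1305 = 18P and P' = 72.5; Q' = 978 − 9(72.5) = 325.5.
Change in price: 72.5 − 70 = 2.5.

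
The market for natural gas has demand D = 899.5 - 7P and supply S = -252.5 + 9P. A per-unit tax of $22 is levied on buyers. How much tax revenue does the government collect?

Tax revenue = 6795.25

Pre-tax equilibrium: P* = 72, Q* = 395.5.
Tax on buyers shifts demand to D = 899.5 − 7(P + 22) = 745.5 - 7P.
745.5 - 7P = -252.5 + 9P gives seller price Ps = 62.375; buyers pay Pb = 62.375 + 22 = 84.375.
New quantity: Q = 899.5 − 7(84.375) = 308.875.
Revenue = 22 × 308.875 = 6795.25.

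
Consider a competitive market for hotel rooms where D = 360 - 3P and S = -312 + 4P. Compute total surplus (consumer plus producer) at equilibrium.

Equilibrium: 360 - 3P = -312 + 4P gives P* = 96, Q* = 72.
Demand choke price: P = 120; supply starts at P = 78.
CS = ½(120 − 96)(72) = 864; PS = ½(96 − 78)(72) = 648.

Total surplus = 1512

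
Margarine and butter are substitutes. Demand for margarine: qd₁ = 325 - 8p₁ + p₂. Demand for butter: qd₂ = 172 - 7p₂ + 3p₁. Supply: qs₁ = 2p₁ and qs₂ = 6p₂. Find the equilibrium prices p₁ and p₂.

Market 1: 325 - 8p₁ + p₂ = 2p₁ → 10p₁ - p₂ = 325.
Market 2: 13p₂ - 3p₁ = 172.
Eliminating p₂: 13×(1) + 1×(2) gives 127p₁ = 4397, so p₁ = 4397/127.
Back-substitute into (2): p₂ = (172 + 3×4397/127) / 13 = 2695/127.

p₁ = 4397/127, p₂ = 2695/127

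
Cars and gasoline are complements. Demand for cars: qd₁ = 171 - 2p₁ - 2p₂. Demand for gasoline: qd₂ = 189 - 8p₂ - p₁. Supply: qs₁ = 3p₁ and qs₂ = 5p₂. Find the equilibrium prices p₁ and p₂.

p₁ = 205/7, p₂ = 86/7

Market 1: 171 - 2p₁ - 2p₂ = 3p₁ → 5p₁ + 2p₂ = 171.
Market 2: 13p₂ + p₁ = 189.
Eliminating p₂: 13×(1) − 2×(2) gives 63p₁ = 1845, so p₁ = 205/7.
Back-substitute into (2): p₂ = (189 − 1×205/7) / 13 = 86/7.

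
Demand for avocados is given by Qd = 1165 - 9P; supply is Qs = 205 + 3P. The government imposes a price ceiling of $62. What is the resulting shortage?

Shortage = 216

Equilibrium price would be P* = 80, so the ceiling at 62 binds.
At P = 62: Qd = 1165 − 9(62) = 607, Qs = 205 + 3(62) = 391.
Shortage = 607 − 391 = 216.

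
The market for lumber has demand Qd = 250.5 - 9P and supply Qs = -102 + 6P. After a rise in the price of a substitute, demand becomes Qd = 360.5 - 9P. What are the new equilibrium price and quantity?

Original equilibrium: P* = 23.5, Q* = 39.
New equilibrium: 360.5 - 9P = -102 + 6P, so 462.5 = 15P and P' = 185/6; Q' = 360.5 − 9(185/6) = 83.

P' = 185/6, Q' = 83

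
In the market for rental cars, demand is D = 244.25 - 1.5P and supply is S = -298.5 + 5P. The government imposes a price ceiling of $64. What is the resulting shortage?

Shortage = 126.75

Equilibrium price would be P* = 83.5, so the ceiling at 64 binds.
At P = 64: D = 244.25 − 1.5(64) = 148.25, S = -298.5 + 5(64) = 21.5.
Shortage = 148.25 − 21.5 = 126.75.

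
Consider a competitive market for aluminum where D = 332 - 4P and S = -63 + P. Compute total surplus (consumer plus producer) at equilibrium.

Equilibrium: 332 - 4P = -63 + P gives P* = 79, Q* = 16.
Demand choke price: P = 83; supply starts at P = 63.
CS = ½(83 − 79)(16) = 32; PS = ½(79 − 63)(16) = 128.

Total surplus = 160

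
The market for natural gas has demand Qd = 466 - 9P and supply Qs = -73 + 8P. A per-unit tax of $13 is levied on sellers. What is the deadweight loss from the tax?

Pre-tax equilibrium: P* = 539/17, Q* = 3071/17.
Tax on sellers shifts supply to Qs = -73 + 8(P − 13) = -177 + 8P.
466 - 9P = -177 + 8P gives buyer price Pb = 643/17; sellers receive Ps = 643/17 − 13 = 422/17.
New quantity: Q = 466 − 9(643/17) = 2135/17.
DWL = ½ × 13 × (3071/17 − 2135/17) = 6084/17.

Deadweight loss = 6084/17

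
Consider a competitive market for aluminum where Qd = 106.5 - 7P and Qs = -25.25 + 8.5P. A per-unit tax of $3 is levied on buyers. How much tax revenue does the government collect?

Tax revenue = 3300/31

Pre-tax equilibrium: P* = 8.5, Q* = 47.
Tax on buyers shifts demand to Qd = 106.5 − 7(P + 3) = 85.5 - 7P.
85.5 - 7P = -25.25 + 8.5P gives seller price Ps = 443/62; buyers pay Pb = 443/62 + 3 = 629/62.
New quantity: Q = 106.5 − 7(629/62) = 1100/31.
Revenue = 3 × 1100/31 = 3300/31.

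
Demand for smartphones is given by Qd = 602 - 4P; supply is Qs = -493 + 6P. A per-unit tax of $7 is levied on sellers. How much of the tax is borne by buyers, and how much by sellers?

Buyers bear $4.2, sellers bear $2.8

Pre-tax equilibrium: P* = 109.5, Q* = 164.
Tax on sellers shifts supply to Qs = -493 + 6(P − 7) = -535 + 6P.
602 - 4P = -535 + 6P gives buyer price Pb = 113.7; sellers receive Ps = 113.7 − 7 = 106.7.
New quantity: Q = 602 − 4(113.7) = 147.2.
Buyer burden = 113.7 − 109.5 = 4.2; seller burden = 109.5 − 106.7 = 2.8.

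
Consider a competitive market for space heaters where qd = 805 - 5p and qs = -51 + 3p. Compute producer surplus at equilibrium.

Equilibrium: 805 - 5p = -51 + 3p gives p* = 107, q* = 270.
Supply starts at p = 17 (where qs = 0).
PS = ½(107 − 17)(270) = 12150.

Producer surplus = 12150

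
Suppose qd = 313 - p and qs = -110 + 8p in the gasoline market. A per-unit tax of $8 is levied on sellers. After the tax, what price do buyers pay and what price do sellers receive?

Pre-tax equilibrium: p* = 47, q* = 266.
Tax on sellers shifts supply to qs = -110 + 8(p − 8) = -174 + 8p.
313 - p = -174 + 8p gives buyer price pb = 487/9; sellers receive ps = 487/9 − 8 = 415/9.
New quantity: q = 313 − 1(487/9) = 2330/9.

Buyers pay 487/9, sellers receive 415/9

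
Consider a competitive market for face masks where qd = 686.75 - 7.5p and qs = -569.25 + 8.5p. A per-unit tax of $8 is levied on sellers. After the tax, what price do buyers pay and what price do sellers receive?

Pre-tax equilibrium: p* = 78.5, q* = 98.
Tax on sellers shifts supply to qs = -569.25 + 8.5(p − 8) = -637.25 + 8.5p.
686.75 - 7.5p = -637.25 + 8.5p gives buyer price pb = 82.75; sellers receive ps = 82.75 − 8 = 74.75.
New quantity: q = 686.75 − 7.5(82.75) = 66.125.

Buyers pay $82.75, sellers receive $74.75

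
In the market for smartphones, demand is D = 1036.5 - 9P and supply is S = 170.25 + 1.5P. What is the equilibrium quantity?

Q* = 294

Set D = S: 1036.5 - 9P = 170.25 + 1.5P.
866.25 = 10.5P, so P* = 82.5.
Q* = 1036.5 − 9(82.5) = 294.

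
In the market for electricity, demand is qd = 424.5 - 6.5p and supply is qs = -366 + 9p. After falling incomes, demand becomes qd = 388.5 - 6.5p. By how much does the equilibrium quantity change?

Original equilibrium: p* = 51, q* = 93.
New equilibrium: 388.5 - 6.5p = -366 + 9p, so 754.5 = 15.5p and p' = 1509/31; q' = 388.5 − 6.5(1509/31) = 2235/31.
Change in quantity: 2235/31 − 93 = -648/31.

Δq = -648/31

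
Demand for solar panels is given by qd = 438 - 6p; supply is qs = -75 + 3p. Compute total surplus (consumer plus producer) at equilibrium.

Total surplus = 2304

Equilibrium: 438 - 6p = -75 + 3p gives p* = 57, q* = 96.
Demand choke price: p = 73; supply starts at p = 25.
CS = ½(73 − 57)(96) = 768; PS = ½(57 − 25)(96) = 1536.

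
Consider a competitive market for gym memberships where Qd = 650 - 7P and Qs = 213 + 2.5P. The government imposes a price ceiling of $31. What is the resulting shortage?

Shortage = 142.5

Equilibrium price would be P* = 46, so the ceiling at 31 binds.
At P = 31: Qd = 650 − 7(31) = 433, Qs = 213 + 2.5(31) = 290.5.
Shortage = 433 − 290.5 = 142.5.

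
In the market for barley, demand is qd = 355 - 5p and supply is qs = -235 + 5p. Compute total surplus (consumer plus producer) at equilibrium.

Equilibrium: 355 - 5p = -235 + 5p gives p* = 59, q* = 60.
Demand choke price: p = 71; supply starts at p = 47.
CS = ½(71 − 59)(60) = 360; PS = ½(59 − 47)(60) = 360.

Total surplus = 720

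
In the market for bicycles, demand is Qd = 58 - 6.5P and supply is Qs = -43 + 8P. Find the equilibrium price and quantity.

P* = 202/29, Q* = 369/29

Set Qd = Qs: 58 - 6.5P = -43 + 8P.
101 = 14.5P, so P* = 202/29.
Q* = 58 − 6.5(202/29) = 369/29.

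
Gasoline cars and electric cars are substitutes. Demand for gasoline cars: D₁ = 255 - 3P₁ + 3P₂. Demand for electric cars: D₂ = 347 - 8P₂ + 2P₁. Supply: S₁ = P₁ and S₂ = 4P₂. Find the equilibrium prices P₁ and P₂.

P₁ = 1367/14, P₂ = 949/21

Market 1: 255 - 3P₁ + 3P₂ = P₁ → 4P₁ - 3P₂ = 255.
Market 2: 12P₂ - 2P₁ = 347.
Eliminating P₂: 12×(1) + 3×(2) gives 42P₁ = 4101, so P₁ = 1367/14.
Back-substitute into (2): P₂ = (347 + 2×1367/14) / 12 = 949/21.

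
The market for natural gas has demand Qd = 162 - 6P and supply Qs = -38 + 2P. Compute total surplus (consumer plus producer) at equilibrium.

Equilibrium: 162 - 6P = -38 + 2P gives P* = 25, Q* = 12.
Demand choke price: P = 27; supply starts at P = 19.
CS = ½(27 − 25)(12) = 12; PS = ½(25 − 19)(12) = 36.

Total surplus = 48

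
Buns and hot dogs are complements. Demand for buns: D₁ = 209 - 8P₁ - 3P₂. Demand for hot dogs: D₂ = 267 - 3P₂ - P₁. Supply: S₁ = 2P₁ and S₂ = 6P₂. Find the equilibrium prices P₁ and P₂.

P₁ = 360/29, P₂ = 2461/87

Market 1: 209 - 8P₁ - 3P₂ = 2P₁ → 10P₁ + 3P₂ = 209.
Market 2: 9P₂ + P₁ = 267.
Eliminating P₂: 9×(1) − 3×(2) gives 87P₁ = 1080, so P₁ = 360/29.
Back-substitute into (2): P₂ = (267 − 1×360/29) / 9 = 2461/87.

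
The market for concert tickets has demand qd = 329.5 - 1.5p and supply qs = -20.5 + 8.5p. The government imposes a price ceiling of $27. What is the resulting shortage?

Equilibrium price would be p* = 35, so the ceiling at 27 binds.
At p = 27: qd = 329.5 − 1.5(27) = 289, qs = -20.5 + 8.5(27) = 209.
Shortage = 289 − 209 = 80.

Shortage = 80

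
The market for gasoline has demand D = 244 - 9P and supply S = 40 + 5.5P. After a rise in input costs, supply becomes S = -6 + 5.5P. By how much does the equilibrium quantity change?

ΔQ = -828/29

Original equilibrium: P* = 408/29, Q* = 3404/29.
New equilibrium: 244 - 9P = -6 + 5.5P, so 250 = 14.5P and P' = 500/29; Q' = 244 − 9(500/29) = 2576/29.
Change in quantity: 2576/29 − 3404/29 = -828/29.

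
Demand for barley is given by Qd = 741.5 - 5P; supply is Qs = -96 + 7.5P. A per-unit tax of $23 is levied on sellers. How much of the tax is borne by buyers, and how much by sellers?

Buyers bear $13.8, sellers bear $9.2

Pre-tax equilibrium: P* = 67, Q* = 406.5.
Tax on sellers shifts supply to Qs = -96 + 7.5(P − 23) = -268.5 + 7.5P.
741.5 - 5P = -268.5 + 7.5P gives buyer price Pb = 80.8; sellers receive Ps = 80.8 − 23 = 57.8.
New quantity: Q = 741.5 − 5(80.8) = 337.5.
Buyer burden = 80.8 − 67 = 13.8; seller burden = 67 − 57.8 = 9.2.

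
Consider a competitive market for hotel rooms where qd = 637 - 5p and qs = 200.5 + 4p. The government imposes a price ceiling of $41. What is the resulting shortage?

Equilibrium price would be p* = 48.5, so the ceiling at 41 binds.
At p = 41: qd = 637 − 5(41) = 432, qs = 200.5 + 4(41) = 364.5.
Shortage = 432 − 364.5 = 67.5.

Shortage = 67.5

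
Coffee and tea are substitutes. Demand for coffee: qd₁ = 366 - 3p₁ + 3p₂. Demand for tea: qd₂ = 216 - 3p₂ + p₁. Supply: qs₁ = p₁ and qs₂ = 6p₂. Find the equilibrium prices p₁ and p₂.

Market 1: 366 - 3p₁ + 3p₂ = p₁ → 4p₁ - 3p₂ = 366.
Market 2: 9p₂ - p₁ = 216.
Eliminating p₂: 9×(1) + 3×(2) gives 33p₁ = 3942, so p₁ = 1314/11.
Back-substitute into (2): p₂ = (216 + 1×1314/11) / 9 = 410/11.

p₁ = 1314/11, p₂ = 410/11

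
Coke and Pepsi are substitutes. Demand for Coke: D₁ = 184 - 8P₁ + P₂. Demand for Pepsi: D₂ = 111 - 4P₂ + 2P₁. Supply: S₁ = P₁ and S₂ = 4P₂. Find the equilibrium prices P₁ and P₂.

Market 1: 184 - 8P₁ + P₂ = P₁ → 9P₁ - P₂ = 184.
Market 2: 8P₂ - 2P₁ = 111.
Eliminating P₂: 8×(1) + 1×(2) gives 70P₁ = 1583, so P₁ = 1583/70.
Back-substitute into (2): P₂ = (111 + 2×1583/70) / 8 = 1367/70.

P₁ = 1583/70, P₂ = 1367/70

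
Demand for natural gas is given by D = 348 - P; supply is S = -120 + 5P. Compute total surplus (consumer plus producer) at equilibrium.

Total surplus = 43740

Equilibrium: 348 - P = -120 + 5P gives P* = 78, Q* = 270.
Demand choke price: P = 348; supply starts at P = 24.
CS = ½(348 − 78)(270) = 36450; PS = ½(78 − 24)(270) = 7290.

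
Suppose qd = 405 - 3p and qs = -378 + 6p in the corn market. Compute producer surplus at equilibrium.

Equilibrium: 405 - 3p = -378 + 6p gives p* = 87, q* = 144.
Supply starts at p = 63 (where qs = 0).
PS = ½(87 − 63)(144) = 1728.

Producer surplus = 1728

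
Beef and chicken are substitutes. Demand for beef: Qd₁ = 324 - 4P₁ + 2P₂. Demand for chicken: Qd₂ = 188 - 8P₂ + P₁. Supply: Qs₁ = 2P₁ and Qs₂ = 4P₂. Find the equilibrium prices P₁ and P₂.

P₁ = 2132/35, P₂ = 726/35

Market 1: 324 - 4P₁ + 2P₂ = 2P₁ → 6P₁ - 2P₂ = 324.
Market 2: 12P₂ - P₁ = 188.
Eliminating P₂: 12×(1) + 2×(2) gives 70P₁ = 4264, so P₁ = 2132/35.
Back-substitute into (2): P₂ = (188 + 1×2132/35) / 12 = 726/35.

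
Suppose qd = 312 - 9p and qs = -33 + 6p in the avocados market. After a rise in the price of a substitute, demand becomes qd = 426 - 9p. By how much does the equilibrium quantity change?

Δq = 45.6

Original equilibrium: p* = 23, q* = 105.
New equilibrium: 426 - 9p = -33 + 6p, so 459 = 15p and p' = 30.6; q' = 426 − 9(30.6) = 150.6.
Change in quantity: 150.6 − 105 = 45.6.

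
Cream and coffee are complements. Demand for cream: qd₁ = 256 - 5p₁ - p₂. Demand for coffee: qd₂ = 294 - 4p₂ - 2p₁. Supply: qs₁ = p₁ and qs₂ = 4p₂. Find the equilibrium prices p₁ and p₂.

p₁ = 877/23, p₂ = 626/23

Market 1: 256 - 5p₁ - p₂ = p₁ → 6p₁ + p₂ = 256.
Market 2: 8p₂ + 2p₁ = 294.
Eliminating p₂: 8×(1) − 1×(2) gives 46p₁ = 1754, so p₁ = 877/23.
Back-substitute into (2): p₂ = (294 − 2×877/23) / 8 = 626/23.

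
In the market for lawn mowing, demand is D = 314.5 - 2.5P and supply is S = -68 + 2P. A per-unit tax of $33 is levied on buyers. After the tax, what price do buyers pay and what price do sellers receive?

Pre-tax equilibrium: P* = 85, Q* = 102.
Tax on buyers shifts demand to D = 314.5 − 2.5(P + 33) = 232 - 2.5P.
232 - 2.5P = -68 + 2P gives seller price Ps = 200/3; buyers pay Pb = 200/3 + 33 = 299/3.
New quantity: Q = 314.5 − 2.5(299/3) = 196/3.

Buyers pay 299/3, sellers receive 200/3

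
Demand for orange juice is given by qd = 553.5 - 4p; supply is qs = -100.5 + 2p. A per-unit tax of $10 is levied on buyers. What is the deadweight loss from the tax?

Deadweight loss = 200/3

Pre-tax equilibrium: p* = 109, q* = 117.5.
Tax on buyers shifts demand to qd = 553.5 − 4(p + 10) = 513.5 - 4p.
513.5 - 4p = -100.5 + 2p gives seller price ps = 307/3; buyers pay pb = 307/3 + 10 = 337/3.
New quantity: q = 553.5 − 4(337/3) = 625/6.
DWL = ½ × 10 × (117.5 − 625/6) = 200/3.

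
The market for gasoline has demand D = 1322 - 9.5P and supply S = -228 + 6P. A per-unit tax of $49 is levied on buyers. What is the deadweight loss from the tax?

Pre-tax equilibrium: P* = 100, Q* = 372.
Tax on buyers shifts demand to D = 1322 − 9.5(P + 49) = 856.5 - 9.5P.
856.5 - 9.5P = -228 + 6P gives seller price Ps = 2169/31; buyers pay Pb = 2169/31 + 49 = 3688/31.
New quantity: Q = 1322 − 9.5(3688/31) = 5946/31.
DWL = ½ × 49 × (372 − 5946/31) = 136857/31.

Deadweight loss = 136857/31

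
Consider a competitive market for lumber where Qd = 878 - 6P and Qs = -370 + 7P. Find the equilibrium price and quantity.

Set Qd = Qs: 878 - 6P = -370 + 7P.
1248 = 13P, so P* = 96.
Q* = 878 − 6(96) = 302.

P* = 96, Q* = 302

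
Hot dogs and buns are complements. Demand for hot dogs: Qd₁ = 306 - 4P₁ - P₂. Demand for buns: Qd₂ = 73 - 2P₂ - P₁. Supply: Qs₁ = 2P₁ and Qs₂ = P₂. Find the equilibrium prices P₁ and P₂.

Market 1: 306 - 4P₁ - P₂ = 2P₁ → 6P₁ + P₂ = 306.
Market 2: 3P₂ + P₁ = 73.
Eliminating P₂: 3×(1) − 1×(2) gives 17P₁ = 845, so P₁ = 845/17.
Back-substitute into (2): P₂ = (73 − 1×845/17) / 3 = 132/17.

P₁ = 845/17, P₂ = 132/17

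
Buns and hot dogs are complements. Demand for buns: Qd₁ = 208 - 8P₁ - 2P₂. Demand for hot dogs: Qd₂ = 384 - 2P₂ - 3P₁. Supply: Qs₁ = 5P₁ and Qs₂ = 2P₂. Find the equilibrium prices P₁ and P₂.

Market 1: 208 - 8P₁ - 2P₂ = 5P₁ → 13P₁ + 2P₂ = 208.
Market 2: 4P₂ + 3P₁ = 384.
Eliminating P₂: 4×(1) − 2×(2) gives 46P₁ = 64, so P₁ = 32/23.
Back-substitute into (2): P₂ = (384 − 3×32/23) / 4 = 2184/23.

P₁ = 32/23, P₂ = 2184/23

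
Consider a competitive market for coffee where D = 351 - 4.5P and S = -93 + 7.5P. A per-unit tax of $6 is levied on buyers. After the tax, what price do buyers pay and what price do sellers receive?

Buyers pay $40.75, sellers receive $34.75

Pre-tax equilibrium: P* = 37, Q* = 184.5.
Tax on buyers shifts demand to D = 351 − 4.5(P + 6) = 324 - 4.5P.
324 - 4.5P = -93 + 7.5P gives seller price Ps = 34.75; buyers pay Pb = 34.75 + 6 = 40.75.
New quantity: Q = 351 − 4.5(40.75) = 167.625.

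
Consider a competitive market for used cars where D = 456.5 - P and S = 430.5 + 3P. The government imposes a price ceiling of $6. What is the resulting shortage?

Equilibrium price would be P* = 6.5, so the ceiling at 6 binds.
At P = 6: D = 456.5 − 1(6) = 450.5, S = 430.5 + 3(6) = 448.5.
Shortage = 450.5 − 448.5 = 2.

Shortage = 2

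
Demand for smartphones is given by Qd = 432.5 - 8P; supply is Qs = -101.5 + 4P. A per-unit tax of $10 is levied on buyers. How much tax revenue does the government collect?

Tax revenue = 1495/3

Pre-tax equilibrium: P* = 44.5, Q* = 76.5.
Tax on buyers shifts demand to Qd = 432.5 − 8(P + 10) = 352.5 - 8P.
352.5 - 8P = -101.5 + 4P gives seller price Ps = 227/6; buyers pay Pb = 227/6 + 10 = 287/6.
New quantity: Q = 432.5 − 8(287/6) = 299/6.
Revenue = 10 × 299/6 = 1495/3.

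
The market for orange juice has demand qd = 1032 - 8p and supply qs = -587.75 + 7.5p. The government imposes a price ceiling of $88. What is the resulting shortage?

Shortage = 255.75

Equilibrium price would be p* = 104.5, so the ceiling at 88 binds.
At p = 88: qd = 1032 − 8(88) = 328, qs = -587.75 + 7.5(88) = 72.25.
Shortage = 328 − 72.25 = 255.75.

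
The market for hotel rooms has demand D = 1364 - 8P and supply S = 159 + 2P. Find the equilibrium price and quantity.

Set D = S: 1364 - 8P = 159 + 2P.
1205 = 10P, so P* = 120.5.
Q* = 1364 − 8(120.5) = 400.

P* = 120.5, Q* = 400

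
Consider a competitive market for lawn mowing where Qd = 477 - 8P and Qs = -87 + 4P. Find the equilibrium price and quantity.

Set Qd = Qs: 477 - 8P = -87 + 4P.
564 = 12P, so P* = 47.
Q* = 477 − 8(47) = 101.

P* = 47, Q* = 101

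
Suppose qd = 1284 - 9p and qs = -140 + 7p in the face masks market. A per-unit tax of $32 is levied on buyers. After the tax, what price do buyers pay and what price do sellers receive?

Pre-tax equilibrium: p* = 89, q* = 483.
Tax on buyers shifts demand to qd = 1284 − 9(p + 32) = 996 - 9p.
996 - 9p = -140 + 7p gives seller price ps = 71; buyers pay pb = 71 + 32 = 103.
New quantity: q = 1284 − 9(103) = 357.

Buyers pay $103, sellers receive $71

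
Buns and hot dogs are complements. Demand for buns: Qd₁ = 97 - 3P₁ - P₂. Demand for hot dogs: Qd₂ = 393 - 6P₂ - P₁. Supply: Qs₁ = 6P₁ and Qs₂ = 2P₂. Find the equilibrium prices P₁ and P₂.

P₁ = 383/71, P₂ = 3440/71

Market 1: 97 - 3P₁ - P₂ = 6P₁ → 9P₁ + P₂ = 97.
Market 2: 8P₂ + P₁ = 393.
Eliminating P₂: 8×(1) − 1×(2) gives 71P₁ = 383, so P₁ = 383/71.
Back-substitute into (2): P₂ = (393 − 1×383/71) / 8 = 3440/71.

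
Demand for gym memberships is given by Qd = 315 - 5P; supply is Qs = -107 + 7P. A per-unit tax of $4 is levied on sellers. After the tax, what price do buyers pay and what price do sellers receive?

Buyers pay $37.5, sellers receive $33.5

Pre-tax equilibrium: P* = 211/6, Q* = 835/6.
Tax on sellers shifts supply to Qs = -107 + 7(P − 4) = -135 + 7P.
315 - 5P = -135 + 7P gives buyer price Pb = 37.5; sellers receive Ps = 37.5 − 4 = 33.5.
New quantity: Q = 315 − 5(37.5) = 127.5.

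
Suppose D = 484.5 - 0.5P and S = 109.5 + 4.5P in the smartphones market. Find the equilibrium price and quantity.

Set D = S: 484.5 - 0.5P = 109.5 + 4.5P.
375 = 5P, so P* = 75.
Q* = 484.5 − 0.5(75) = 447.

P* = 75, Q* = 447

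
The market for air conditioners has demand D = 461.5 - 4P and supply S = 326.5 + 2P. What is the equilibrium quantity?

Q* = 371.5

Set D = S: 461.5 - 4P = 326.5 + 2P.
135 = 6P, so P* = 22.5.
Q* = 461.5 − 4(22.5) = 371.5.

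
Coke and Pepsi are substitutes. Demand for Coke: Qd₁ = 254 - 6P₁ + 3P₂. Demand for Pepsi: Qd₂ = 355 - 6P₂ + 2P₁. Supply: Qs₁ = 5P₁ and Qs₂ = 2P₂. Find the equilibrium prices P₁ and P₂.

Market 1: 254 - 6P₁ + 3P₂ = 5P₁ → 11P₁ - 3P₂ = 254.
Market 2: 8P₂ - 2P₁ = 355.
Eliminating P₂: 8×(1) + 3×(2) gives 82P₁ = 3097, so P₁ = 3097/82.
Back-substitute into (2): P₂ = (355 + 2×3097/82) / 8 = 4413/82.

P₁ = 3097/82, P₂ = 4413/82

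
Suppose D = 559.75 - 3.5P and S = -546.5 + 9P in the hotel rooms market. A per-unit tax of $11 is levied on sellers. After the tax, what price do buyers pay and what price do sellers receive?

Pre-tax equilibrium: P* = 88.5, Q* = 250.
Tax on sellers shifts supply to S = -546.5 + 9(P − 11) = -645.5 + 9P.
559.75 - 3.5P = -645.5 + 9P gives buyer price Pb = 96.42; sellers receive Ps = 96.42 − 11 = 85.42.
New quantity: Q = 559.75 − 3.5(96.42) = 222.28.

Buyers pay $96.42, sellers receive $85.42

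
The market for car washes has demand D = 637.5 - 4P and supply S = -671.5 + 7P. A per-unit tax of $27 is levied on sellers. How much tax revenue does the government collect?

Tax revenue = 55107/22

Pre-tax equilibrium: P* = 119, Q* = 161.5.
Tax on sellers shifts supply to S = -671.5 + 7(P − 27) = -860.5 + 7P.
637.5 - 4P = -860.5 + 7P gives buyer price Pb = 1498/11; sellers receive Ps = 1498/11 − 27 = 1201/11.
New quantity: Q = 637.5 − 4(1498/11) = 2041/22.
Revenue = 27 × 2041/22 = 55107/22.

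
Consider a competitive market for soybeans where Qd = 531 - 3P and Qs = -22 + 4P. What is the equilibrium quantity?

Q* = 294

Set Qd = Qs: 531 - 3P = -22 + 4P.
553 = 7P, so P* = 79.
Q* = 531 − 3(79) = 294.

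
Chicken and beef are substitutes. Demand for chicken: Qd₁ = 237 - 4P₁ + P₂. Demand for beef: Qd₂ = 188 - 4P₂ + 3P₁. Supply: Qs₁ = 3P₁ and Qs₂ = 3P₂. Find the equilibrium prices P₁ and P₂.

Market 1: 237 - 4P₁ + P₂ = 3P₁ → 7P₁ - P₂ = 237.
Market 2: 7P₂ - 3P₁ = 188.
Eliminating P₂: 7×(1) + 1×(2) gives 46P₁ = 1847, so P₁ = 1847/46.
Back-substitute into (2): P₂ = (188 + 3×1847/46) / 7 = 2027/46.

P₁ = 1847/46, P₂ = 2027/46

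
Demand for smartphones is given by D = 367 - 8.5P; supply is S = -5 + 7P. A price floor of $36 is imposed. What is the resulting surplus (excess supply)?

Equilibrium price would be P* = 24, so the floor at 36 binds.
At P = 36: D = 61, S = 247.
Surplus = 247 − 61 = 186.

Surplus = 186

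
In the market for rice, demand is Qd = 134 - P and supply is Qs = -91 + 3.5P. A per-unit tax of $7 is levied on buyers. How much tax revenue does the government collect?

Tax revenue = 4949/9

Pre-tax equilibrium: P* = 50, Q* = 84.
Tax on buyers shifts demand to Qd = 134 − 1(P + 7) = 127 - P.
127 - P = -91 + 3.5P gives seller price Ps = 436/9; buyers pay Pb = 436/9 + 7 = 499/9.
New quantity: Q = 134 − 1(499/9) = 707/9.
Revenue = 7 × 707/9 = 4949/9.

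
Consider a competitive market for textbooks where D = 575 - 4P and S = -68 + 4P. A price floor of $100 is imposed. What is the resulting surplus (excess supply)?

Surplus = 157

Equilibrium price would be P* = 80.375, so the floor at 100 binds.
At P = 100: D = 175, S = 332.
Surplus = 332 − 175 = 157.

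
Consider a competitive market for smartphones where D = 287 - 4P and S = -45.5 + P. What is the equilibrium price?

Set D = S: 287 - 4P = -45.5 + P.
332.5 = 5P, so P* = 66.5.
Q* = 287 − 4(66.5) = 21.

P* = 66.5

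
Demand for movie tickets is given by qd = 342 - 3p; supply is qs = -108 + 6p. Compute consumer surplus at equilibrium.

Consumer surplus = 6144

Equilibrium: 342 - 3p = -108 + 6p gives p* = 50, q* = 192.
Demand choke price (qd = 0): p = 114.
CS = ½(114 − 50)(192) = 6144.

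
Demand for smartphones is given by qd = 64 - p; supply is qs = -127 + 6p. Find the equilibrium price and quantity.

Set qd = qs: 64 - p = -127 + 6p.
191 = 7p, so p* = 191/7.
q* = 64 − 1(191/7) = 257/7.

p* = 191/7, q* = 257/7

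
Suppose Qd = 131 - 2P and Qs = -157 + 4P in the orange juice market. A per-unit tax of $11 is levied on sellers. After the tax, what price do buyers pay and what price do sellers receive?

Pre-tax equilibrium: P* = 48, Q* = 35.
Tax on sellers shifts supply to Qs = -157 + 4(P − 11) = -201 + 4P.
131 - 2P = -201 + 4P gives buyer price Pb = 166/3; sellers receive Ps = 166/3 − 11 = 133/3.
New quantity: Q = 131 − 2(166/3) = 61/3.

Buyers pay 166/3, sellers receive 133/3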